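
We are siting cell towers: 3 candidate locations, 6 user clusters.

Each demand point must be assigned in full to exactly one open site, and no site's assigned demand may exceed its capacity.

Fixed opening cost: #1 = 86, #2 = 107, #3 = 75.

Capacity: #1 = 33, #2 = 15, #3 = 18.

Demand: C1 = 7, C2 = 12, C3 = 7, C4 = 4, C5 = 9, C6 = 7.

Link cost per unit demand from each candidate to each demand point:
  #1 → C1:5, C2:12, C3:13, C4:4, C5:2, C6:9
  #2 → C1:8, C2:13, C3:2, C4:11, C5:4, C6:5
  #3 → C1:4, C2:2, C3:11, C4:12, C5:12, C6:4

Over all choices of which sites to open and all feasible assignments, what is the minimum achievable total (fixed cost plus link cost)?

410

Open {#1, #2, #3}; cheapest assignment that respects the capacities:
  #1 (cap 33, load 20): C1, C4, C5 — cost 7×5 + 4×4 + 9×2 = 69
  #2 (cap 15, load 14): C3, C6 — cost 7×2 + 7×5 = 49
  #3 (cap 18, load 12): C2 — cost 12×2 = 24
  Shipping 142, fixed 268 → total 410.
  Any other capacity-feasible assignment to {#1, #2, #3} ships for at least 142.
Compare {#1, #3}: its best feasible assignment gives total 440.
Compare {#1, #2}: its best feasible assignment gives total 455.
Every other set of open sites that can feasibly serve all demand totals ≥ 440 even under its best assignment. Minimum: 410.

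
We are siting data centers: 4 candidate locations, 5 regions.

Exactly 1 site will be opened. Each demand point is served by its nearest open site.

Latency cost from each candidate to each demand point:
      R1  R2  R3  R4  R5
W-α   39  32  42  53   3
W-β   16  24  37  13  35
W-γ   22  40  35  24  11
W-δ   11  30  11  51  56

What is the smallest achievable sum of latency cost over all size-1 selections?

Open {W-β}.
  R1→W-β 16, R2→W-β 24, R3→W-β 37, R4→W-β 13, R5→W-β 35  ⇒ total 125.
Compare {W-γ}: total 132.
Compare {W-δ}: total 159.
No size-1 selection does better; minimum is 125.

125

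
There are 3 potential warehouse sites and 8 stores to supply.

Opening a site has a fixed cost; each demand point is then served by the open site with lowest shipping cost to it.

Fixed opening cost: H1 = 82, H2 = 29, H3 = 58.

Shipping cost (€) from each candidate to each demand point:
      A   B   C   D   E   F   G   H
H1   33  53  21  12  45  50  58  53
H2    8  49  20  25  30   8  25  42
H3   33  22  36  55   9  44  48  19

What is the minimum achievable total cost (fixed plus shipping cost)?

Open {H2, H3}: assign each demand point to its cheapest open site.
  A→H2 8, B→H3 22, C→H2 20, D→H2 25, E→H3 9, F→H2 8, G→H2 25, H→H3 19
  shipping cost 136, fixed 87 → total 223.
Compare {H2}: shipping cost 207 + fixed 29 = 236.
Compare {H1, H2, H3}: shipping cost 123 + fixed 169 = 292.
Compare {H1, H2}: shipping cost 194 + fixed 111 = 305.
All other subsets cost ≥ 236. Minimum total cost: 223.

223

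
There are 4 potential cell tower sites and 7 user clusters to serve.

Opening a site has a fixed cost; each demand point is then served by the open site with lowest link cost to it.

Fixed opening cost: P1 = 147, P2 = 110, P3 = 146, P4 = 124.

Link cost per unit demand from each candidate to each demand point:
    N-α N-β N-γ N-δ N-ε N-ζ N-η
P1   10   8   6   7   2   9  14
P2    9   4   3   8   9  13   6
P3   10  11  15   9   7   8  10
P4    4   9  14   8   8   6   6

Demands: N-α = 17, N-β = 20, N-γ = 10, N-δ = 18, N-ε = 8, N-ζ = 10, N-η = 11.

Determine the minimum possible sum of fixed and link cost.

746

Open {P2, P4}: assign each demand point to its cheapest open site.
  N-α→P4 17×4=68, N-β→P2 20×4=80, N-γ→P2 10×3=30, N-δ→P2 18×8=144, N-ε→P4 8×8=64, N-ζ→P4 10×6=60, N-η→P2 11×6=66
  link cost 512, fixed 234 → total 746.
Compare {P2}: link cost 675 + fixed 110 = 785.
Compare {P1, P2}: link cost 561 + fixed 257 = 818.
Compare {P1, P4}: link cost 556 + fixed 271 = 827.
All other subsets cost ≥ 785. Minimum total cost: 746.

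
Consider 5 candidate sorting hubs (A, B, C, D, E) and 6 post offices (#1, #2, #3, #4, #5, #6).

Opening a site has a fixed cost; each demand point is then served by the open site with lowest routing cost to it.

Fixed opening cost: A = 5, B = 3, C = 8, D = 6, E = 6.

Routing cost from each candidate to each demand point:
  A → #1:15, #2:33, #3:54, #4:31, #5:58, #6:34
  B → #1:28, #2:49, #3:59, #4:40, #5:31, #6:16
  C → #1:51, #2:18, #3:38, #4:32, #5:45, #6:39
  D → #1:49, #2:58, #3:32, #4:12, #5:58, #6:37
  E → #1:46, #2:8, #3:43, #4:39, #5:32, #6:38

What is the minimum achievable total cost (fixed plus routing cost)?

Open {A, B, D, E}: assign each demand point to its cheapest open site.
  #1→A 15, #2→E 8, #3→D 32, #4→D 12, #5→B 31, #6→B 16
  routing cost 114, fixed 20 → total 134.
Compare {B, D, E}: routing cost 127 + fixed 15 = 142.
Compare {A, B, C, D, E}: routing cost 114 + fixed 28 = 142.
Compare {A, B, C, D}: routing cost 124 + fixed 22 = 146.
All other subsets cost ≥ 142. Minimum total cost: 134.

134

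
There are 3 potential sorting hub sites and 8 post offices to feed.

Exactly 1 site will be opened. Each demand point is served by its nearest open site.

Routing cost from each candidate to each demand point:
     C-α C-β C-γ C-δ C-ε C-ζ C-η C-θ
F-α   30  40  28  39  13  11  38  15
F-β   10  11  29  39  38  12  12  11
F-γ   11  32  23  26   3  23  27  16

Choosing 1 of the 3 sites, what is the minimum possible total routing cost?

Open {F-γ}.
  C-α→F-γ 11, C-β→F-γ 32, C-γ→F-γ 23, C-δ→F-γ 26, C-ε→F-γ 3, C-ζ→F-γ 23, C-η→F-γ 27, C-θ→F-γ 16  ⇒ total 161.
Compare {F-β}: total 162.
Compare {F-α}: total 214.

161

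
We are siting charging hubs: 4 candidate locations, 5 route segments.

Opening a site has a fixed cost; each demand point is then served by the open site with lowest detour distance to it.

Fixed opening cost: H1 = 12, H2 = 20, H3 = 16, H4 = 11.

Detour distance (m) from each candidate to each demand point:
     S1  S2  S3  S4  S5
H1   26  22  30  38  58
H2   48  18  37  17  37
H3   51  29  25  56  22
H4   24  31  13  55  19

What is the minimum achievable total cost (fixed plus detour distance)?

Open {H2, H4}: assign each demand point to its cheapest open site.
  S1→H4 24, S2→H2 18, S3→H4 13, S4→H2 17, S5→H4 19
  detour distance 91, fixed 31 → total 122.
Compare {H1, H2, H4}: detour distance 91 + fixed 43 = 134.
Compare {H2, H3, H4}: detour distance 91 + fixed 47 = 138.
Compare {H1, H4}: detour distance 116 + fixed 23 = 139.
All other subsets cost ≥ 134. Minimum total cost: 122.

122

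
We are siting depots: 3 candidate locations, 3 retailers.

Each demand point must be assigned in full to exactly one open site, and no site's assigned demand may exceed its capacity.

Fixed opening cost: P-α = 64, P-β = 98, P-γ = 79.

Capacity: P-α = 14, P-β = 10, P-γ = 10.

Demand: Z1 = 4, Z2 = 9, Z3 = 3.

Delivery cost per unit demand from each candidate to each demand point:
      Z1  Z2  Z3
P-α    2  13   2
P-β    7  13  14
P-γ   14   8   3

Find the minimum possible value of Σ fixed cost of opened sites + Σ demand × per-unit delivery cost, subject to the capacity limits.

Open {P-α, P-γ}; cheapest assignment that respects the capacities:
  P-α (cap 14, load 7): Z1, Z3 — cost 4×2 + 3×2 = 14
  P-γ (cap 10, load 9): Z2 — cost 9×8 = 72
  Shipping 86, fixed 143 → total 229.
  Any other capacity-feasible assignment to {P-α, P-γ} ships for at least 86.
Compare {P-α, P-β}: its best feasible assignment gives total 293.
Compare {P-β, P-γ}: its best feasible assignment gives total 319.
Every other set of open sites that can feasibly serve all demand totals ≥ 293 even under its best assignment. Minimum: 229.

229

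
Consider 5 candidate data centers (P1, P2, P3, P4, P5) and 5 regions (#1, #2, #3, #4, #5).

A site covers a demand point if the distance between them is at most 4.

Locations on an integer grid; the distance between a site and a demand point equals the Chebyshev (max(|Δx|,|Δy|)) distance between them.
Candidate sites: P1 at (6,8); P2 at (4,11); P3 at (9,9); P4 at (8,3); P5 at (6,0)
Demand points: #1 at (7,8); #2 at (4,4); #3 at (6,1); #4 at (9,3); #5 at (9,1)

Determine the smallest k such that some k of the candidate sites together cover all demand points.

Coverage sets (demand points within 4 of each site):
  P1: {#1, #2}
  P2: {#1}
  P3: {#1}
  P4: {#2, #3, #4, #5}
  P5: {#2, #3, #4, #5}
No single site covers all 5 demand points.
But {P1, P4} covers everything, so the minimum is 2.

2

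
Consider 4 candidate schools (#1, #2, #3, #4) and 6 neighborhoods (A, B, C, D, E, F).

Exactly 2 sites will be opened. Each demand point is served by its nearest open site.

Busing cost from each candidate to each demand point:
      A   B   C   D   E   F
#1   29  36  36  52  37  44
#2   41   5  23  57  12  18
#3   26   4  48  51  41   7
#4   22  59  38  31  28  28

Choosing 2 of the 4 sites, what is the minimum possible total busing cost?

111

Open {#2, #4}.
  A→#4 22, B→#2 5, C→#2 23, D→#4 31, E→#2 12, F→#2 18  ⇒ total 111.
Compare {#2, #3}: total 123.
Compare {#3, #4}: total 130.
No size-2 selection does better; minimum is 111.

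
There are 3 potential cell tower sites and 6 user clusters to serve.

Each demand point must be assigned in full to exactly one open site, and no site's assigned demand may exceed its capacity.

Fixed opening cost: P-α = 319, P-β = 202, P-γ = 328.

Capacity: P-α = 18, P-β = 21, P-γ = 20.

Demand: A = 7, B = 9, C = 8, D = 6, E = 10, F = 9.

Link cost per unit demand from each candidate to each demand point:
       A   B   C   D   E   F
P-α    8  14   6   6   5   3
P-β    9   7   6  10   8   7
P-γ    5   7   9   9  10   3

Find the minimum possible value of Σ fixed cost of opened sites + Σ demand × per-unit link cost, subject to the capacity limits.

Open {P-α, P-β, P-γ}; cheapest assignment that respects the capacities:
  P-α (cap 18, load 16): D, E — cost 6×6 + 10×5 = 86
  P-β (cap 21, load 17): B, C — cost 9×7 + 8×6 = 111
  P-γ (cap 20, load 16): A, F — cost 7×5 + 9×3 = 62
  Shipping 259, fixed 849 → total 1108.
  Any other capacity-feasible assignment to {P-α, P-β, P-γ} ships for at least 259.
Total demand is 49 and no other set of sites has combined capacity ≥ 49, so {P-α, P-β, P-γ} is the only feasible choice of open sites. Minimum: 1108.

1108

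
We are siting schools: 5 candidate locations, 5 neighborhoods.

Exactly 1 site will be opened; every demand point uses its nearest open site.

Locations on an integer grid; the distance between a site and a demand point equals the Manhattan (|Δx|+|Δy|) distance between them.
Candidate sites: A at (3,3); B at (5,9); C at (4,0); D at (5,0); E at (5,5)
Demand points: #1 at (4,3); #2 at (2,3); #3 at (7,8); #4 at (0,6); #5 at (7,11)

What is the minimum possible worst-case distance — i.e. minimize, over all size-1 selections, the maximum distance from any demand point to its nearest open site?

8

Open {E}.
  Farthest demand point is #5 at distance 8 (to E); all others are ≤ 8.
With {B} the worst case is 9.
With {A} the worst case is 12.
No size-1 selection achieves below 8.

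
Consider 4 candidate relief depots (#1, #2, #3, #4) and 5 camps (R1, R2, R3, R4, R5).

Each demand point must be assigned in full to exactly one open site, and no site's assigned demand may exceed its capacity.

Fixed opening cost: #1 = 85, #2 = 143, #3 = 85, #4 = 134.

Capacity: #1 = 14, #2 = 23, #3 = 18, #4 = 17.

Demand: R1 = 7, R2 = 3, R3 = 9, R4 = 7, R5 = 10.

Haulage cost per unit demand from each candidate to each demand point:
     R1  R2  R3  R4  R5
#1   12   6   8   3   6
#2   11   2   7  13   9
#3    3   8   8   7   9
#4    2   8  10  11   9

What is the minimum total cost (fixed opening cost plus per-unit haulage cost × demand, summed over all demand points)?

457

Open {#2, #3}; cheapest assignment that respects the capacities:
  #2 (cap 23, load 22): R2, R3, R5 — cost 3×2 + 9×7 + 10×9 = 159
  #3 (cap 18, load 14): R1, R4 — cost 7×3 + 7×7 = 70
  Shipping 229, fixed 228 → total 457.
  Any other capacity-feasible assignment to {#2, #3} ships for at least 229.
Compare {#1, #2}: its best feasible assignment gives total 492.
Compare {#1, #2, #3}: its best feasible assignment gives total 512.
Every other set of open sites that can feasibly serve all demand totals ≥ 492 even under its best assignment. Minimum: 457.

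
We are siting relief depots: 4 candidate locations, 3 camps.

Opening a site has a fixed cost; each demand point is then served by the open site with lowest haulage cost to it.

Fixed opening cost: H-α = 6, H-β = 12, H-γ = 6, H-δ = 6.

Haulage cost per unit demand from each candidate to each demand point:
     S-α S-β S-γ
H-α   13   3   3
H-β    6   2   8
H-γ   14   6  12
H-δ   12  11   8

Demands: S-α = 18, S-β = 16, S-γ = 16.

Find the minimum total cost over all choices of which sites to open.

Open {H-α, H-β}: assign each demand point to its cheapest open site.
  S-α→H-β 18×6=108, S-β→H-β 16×2=32, S-γ→H-α 16×3=48
  haulage cost 188, fixed 18 → total 206.
Compare {H-α, H-β, H-γ}: haulage cost 188 + fixed 24 = 212.
Compare {H-α, H-β, H-δ}: haulage cost 188 + fixed 24 = 212.
Compare {H-α, H-β, H-γ, H-δ}: haulage cost 188 + fixed 30 = 218.
All other subsets cost ≥ 212. Minimum total cost: 206.

206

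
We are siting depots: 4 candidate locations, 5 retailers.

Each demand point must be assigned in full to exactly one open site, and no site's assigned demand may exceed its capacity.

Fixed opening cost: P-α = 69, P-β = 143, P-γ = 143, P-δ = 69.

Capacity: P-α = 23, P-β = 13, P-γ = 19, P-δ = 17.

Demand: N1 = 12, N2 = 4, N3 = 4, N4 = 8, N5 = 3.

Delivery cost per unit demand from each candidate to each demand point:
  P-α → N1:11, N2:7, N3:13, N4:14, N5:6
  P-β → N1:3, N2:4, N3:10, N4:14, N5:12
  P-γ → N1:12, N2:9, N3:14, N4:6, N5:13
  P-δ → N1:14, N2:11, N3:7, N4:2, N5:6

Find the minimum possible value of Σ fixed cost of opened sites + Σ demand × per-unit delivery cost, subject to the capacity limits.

360

Open {P-α, P-δ}; cheapest assignment that respects the capacities:
  P-α (cap 23, load 19): N1, N2, N5 — cost 12×11 + 4×7 + 3×6 = 178
  P-δ (cap 17, load 12): N3, N4 — cost 4×7 + 8×2 = 44
  Shipping 222, fixed 138 → total 360.
  Any other capacity-feasible assignment to {P-α, P-δ} ships for at least 222.
Compare {P-α, P-β, P-δ}: its best feasible assignment gives total 407.
Compare {P-γ, P-δ}: its best feasible assignment gives total 454.
Every other set of open sites that can feasibly serve all demand totals ≥ 407 even under its best assignment. Minimum: 360.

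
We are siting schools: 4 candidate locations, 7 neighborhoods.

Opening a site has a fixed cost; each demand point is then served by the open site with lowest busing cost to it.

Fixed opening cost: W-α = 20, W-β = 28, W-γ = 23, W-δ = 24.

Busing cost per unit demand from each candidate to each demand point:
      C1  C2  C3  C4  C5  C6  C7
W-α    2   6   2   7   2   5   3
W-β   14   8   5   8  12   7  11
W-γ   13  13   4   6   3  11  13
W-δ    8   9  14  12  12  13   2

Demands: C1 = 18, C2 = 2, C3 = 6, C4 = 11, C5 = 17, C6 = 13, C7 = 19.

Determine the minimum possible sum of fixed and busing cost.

Open {W-α}: assign each demand point to its cheapest open site.
  C1→W-α 18×2=36, C2→W-α 2×6=12, C3→W-α 6×2=12, C4→W-α 11×7=77, C5→W-α 17×2=34, C6→W-α 13×5=65, C7→W-α 19×3=57
  busing cost 293, fixed 20 → total 313.
Compare {W-α, W-δ}: busing cost 274 + fixed 44 = 318.
Compare {W-α, W-γ}: busing cost 282 + fixed 43 = 325.
Compare {W-α, W-γ, W-δ}: busing cost 263 + fixed 67 = 330.
All other subsets cost ≥ 318. Minimum total cost: 313.

313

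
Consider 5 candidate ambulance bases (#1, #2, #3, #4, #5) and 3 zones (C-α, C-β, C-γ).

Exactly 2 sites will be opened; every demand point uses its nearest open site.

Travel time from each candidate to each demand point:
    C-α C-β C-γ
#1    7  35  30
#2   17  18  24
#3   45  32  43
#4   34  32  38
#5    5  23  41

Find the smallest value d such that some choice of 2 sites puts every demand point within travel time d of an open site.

Open {#1, #2}.
  Farthest demand point is C-γ at travel time 24 (to #2); all others are ≤ 24.
With {#2, #3} the worst case is 24.
With {#2, #4} the worst case is 24.
No size-2 selection achieves below 24.

24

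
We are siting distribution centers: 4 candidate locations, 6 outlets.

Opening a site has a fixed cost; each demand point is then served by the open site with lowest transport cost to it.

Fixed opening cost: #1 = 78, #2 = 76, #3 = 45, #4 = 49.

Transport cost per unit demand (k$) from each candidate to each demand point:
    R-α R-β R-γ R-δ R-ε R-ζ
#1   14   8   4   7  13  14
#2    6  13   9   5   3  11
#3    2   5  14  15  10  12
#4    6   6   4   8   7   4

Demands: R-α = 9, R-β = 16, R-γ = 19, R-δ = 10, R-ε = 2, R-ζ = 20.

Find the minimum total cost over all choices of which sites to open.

Open {#3, #4}: assign each demand point to its cheapest open site.
  R-α→#3 9×2=18, R-β→#3 16×5=80, R-γ→#4 19×4=76, R-δ→#4 10×8=80, R-ε→#4 2×7=14, R-ζ→#4 20×4=80
  transport cost 348, fixed 94 → total 442.
Compare {#4}: transport cost 400 + fixed 49 = 449.
Compare {#2, #3, #4}: transport cost 310 + fixed 170 = 480.
Compare {#2, #4}: transport cost 362 + fixed 125 = 487.
All other subsets cost ≥ 449. Minimum total cost: 442.

442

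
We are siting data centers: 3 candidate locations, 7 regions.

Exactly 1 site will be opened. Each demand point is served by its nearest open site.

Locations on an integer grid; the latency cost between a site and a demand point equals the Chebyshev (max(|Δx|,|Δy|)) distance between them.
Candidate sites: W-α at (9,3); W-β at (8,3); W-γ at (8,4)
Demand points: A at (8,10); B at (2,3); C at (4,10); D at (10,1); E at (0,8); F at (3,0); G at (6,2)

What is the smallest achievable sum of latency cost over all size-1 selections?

36

Open {W-γ}.
  A→W-γ 6, B→W-γ 6, C→W-γ 6, D→W-γ 3, E→W-γ 8, F→W-γ 5, G→W-γ 2  ⇒ total 36.
Compare {W-β}: total 37.
Compare {W-α}: total 41.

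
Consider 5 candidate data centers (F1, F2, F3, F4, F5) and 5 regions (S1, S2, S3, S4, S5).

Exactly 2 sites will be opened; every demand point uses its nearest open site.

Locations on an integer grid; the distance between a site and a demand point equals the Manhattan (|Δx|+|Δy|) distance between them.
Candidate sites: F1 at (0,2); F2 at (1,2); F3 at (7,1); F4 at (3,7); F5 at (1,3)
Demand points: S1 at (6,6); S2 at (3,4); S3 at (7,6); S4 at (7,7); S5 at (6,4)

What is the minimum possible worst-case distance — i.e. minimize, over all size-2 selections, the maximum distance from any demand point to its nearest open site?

5

Open {F3, F4}.
  Farthest demand point is S3 at distance 5 (to F3); all others are ≤ 5.
With {F1, F3} the worst case is 6.
With {F1, F4} the worst case is 6.
No size-2 selection achieves below 5.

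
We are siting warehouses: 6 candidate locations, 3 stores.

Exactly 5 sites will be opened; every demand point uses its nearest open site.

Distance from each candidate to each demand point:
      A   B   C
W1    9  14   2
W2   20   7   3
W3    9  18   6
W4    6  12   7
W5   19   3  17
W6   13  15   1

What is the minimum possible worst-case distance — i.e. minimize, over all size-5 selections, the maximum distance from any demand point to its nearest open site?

Open {W1, W2, W3, W4, W5}.
  Farthest demand point is A at distance 6 (to W4); all others are ≤ 6.
With {W1, W2, W4, W5, W6} the worst case is 6.
With {W1, W3, W4, W5, W6} the worst case is 6.
No size-5 selection achieves below 6.

6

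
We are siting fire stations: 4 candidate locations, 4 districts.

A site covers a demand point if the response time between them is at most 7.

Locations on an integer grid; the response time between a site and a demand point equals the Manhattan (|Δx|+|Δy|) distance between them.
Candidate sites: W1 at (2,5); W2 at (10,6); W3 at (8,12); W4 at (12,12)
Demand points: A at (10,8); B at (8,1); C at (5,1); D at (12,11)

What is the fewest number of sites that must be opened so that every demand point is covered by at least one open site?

2

Coverage sets (demand points within 7 of each site):
  W1: {C}
  W2: {A, B, D}
  W3: {A, D}
  W4: {A, D}
No single site covers all 4 demand points.
But {W1, W2} covers everything, so the minimum is 2.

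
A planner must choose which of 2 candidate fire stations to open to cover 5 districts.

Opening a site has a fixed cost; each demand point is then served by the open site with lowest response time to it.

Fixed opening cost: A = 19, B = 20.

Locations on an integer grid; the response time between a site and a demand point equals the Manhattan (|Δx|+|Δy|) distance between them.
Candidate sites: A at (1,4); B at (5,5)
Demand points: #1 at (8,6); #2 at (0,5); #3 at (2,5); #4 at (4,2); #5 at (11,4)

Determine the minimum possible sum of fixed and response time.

43

Open {B}: assign each demand point to its cheapest open site.
  #1→B 4, #2→B 5, #3→B 3, #4→B 4, #5→B 7
  response time 23, fixed 20 → total 43.
Compare {A}: response time 28 + fixed 19 = 47.
Compare {A, B}: response time 19 + fixed 39 = 58.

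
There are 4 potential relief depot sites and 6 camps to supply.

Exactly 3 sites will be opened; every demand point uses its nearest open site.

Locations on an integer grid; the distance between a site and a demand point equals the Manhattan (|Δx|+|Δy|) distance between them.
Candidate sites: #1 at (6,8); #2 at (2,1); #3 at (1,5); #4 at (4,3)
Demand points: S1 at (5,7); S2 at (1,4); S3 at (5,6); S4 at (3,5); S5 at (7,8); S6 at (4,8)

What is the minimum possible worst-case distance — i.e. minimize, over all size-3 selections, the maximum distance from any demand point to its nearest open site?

3

Open {#1, #2, #3}.
  Farthest demand point is S3 at distance 3 (to #1); all others are ≤ 3.
With {#1, #3, #4} the worst case is 3.
With {#1, #2, #4} the worst case is 4.
No size-3 selection achieves below 3.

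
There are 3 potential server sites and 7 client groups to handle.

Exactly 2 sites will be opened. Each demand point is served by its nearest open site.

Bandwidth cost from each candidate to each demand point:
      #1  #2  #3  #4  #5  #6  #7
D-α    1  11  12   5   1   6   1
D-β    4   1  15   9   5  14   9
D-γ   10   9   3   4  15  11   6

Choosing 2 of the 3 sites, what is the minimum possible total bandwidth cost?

Open {D-α, D-γ}.
  #1→D-α 1, #2→D-γ 9, #3→D-γ 3, #4→D-γ 4, #5→D-α 1, #6→D-α 6, #7→D-α 1  ⇒ total 25.
Compare {D-α, D-β}: total 27.
Compare {D-β, D-γ}: total 34.

25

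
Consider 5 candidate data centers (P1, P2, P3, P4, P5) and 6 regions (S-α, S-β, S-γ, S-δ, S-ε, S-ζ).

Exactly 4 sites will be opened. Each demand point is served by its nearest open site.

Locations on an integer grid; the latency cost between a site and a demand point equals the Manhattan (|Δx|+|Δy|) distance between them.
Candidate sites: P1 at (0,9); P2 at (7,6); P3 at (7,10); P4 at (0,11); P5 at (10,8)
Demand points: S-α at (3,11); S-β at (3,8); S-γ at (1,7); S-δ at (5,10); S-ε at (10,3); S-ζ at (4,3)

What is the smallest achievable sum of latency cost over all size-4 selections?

Open {P1, P2, P3, P4}.
  S-α→P4 3, S-β→P1 4, S-γ→P1 3, S-δ→P3 2, S-ε→P2 6, S-ζ→P2 6  ⇒ total 24.
Compare {P1, P2, P3, P5}: total 25.
Compare {P1, P2, P4, P5}: total 27.
No size-4 selection does better; minimum is 24.

24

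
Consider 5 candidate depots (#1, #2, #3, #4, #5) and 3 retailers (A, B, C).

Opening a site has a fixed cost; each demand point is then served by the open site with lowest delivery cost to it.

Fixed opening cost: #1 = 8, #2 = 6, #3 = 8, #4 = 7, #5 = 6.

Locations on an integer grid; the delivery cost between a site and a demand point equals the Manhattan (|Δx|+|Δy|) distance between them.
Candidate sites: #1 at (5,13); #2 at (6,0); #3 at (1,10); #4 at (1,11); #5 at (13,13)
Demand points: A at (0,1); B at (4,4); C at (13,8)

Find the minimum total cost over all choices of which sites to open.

30

Open {#2, #5}: assign each demand point to its cheapest open site.
  A→#2 7, B→#2 6, C→#5 5
  delivery cost 18, fixed 12 → total 30.
Compare {#2}: delivery cost 28 + fixed 6 = 34.
Compare {#2, #4, #5}: delivery cost 18 + fixed 19 = 37.
Compare {#3, #5}: delivery cost 24 + fixed 14 = 38.
All other subsets cost ≥ 34. Minimum total cost: 30.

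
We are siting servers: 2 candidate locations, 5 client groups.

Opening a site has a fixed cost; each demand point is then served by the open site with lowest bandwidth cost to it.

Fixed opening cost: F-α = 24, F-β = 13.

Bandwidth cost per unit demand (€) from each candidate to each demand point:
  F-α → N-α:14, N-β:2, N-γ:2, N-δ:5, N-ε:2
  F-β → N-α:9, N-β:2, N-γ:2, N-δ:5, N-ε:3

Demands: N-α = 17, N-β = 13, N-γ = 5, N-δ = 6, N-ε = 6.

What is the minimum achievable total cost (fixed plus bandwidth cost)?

Open {F-β}: assign each demand point to its cheapest open site.
  N-α→F-β 17×9=153, N-β→F-β 13×2=26, N-γ→F-β 5×2=10, N-δ→F-β 6×5=30, N-ε→F-β 6×3=18
  bandwidth cost 237, fixed 13 → total 250.
Compare {F-α, F-β}: bandwidth cost 231 + fixed 37 = 268.
Compare {F-α}: bandwidth cost 316 + fixed 24 = 340.

250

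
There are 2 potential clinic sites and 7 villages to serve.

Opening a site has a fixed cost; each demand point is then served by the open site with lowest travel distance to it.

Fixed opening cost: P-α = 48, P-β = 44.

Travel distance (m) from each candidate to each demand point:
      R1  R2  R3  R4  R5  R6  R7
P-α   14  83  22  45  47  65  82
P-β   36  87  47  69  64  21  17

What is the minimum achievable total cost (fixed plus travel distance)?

Open {P-α, P-β}: assign each demand point to its cheapest open site.
  R1→P-α 14, R2→P-α 83, R3→P-α 22, R4→P-α 45, R5→P-α 47, R6→P-β 21, R7→P-β 17
  travel distance 249, fixed 92 → total 341.
Compare {P-β}: travel distance 341 + fixed 44 = 385.
Compare {P-α}: travel distance 358 + fixed 48 = 406.

341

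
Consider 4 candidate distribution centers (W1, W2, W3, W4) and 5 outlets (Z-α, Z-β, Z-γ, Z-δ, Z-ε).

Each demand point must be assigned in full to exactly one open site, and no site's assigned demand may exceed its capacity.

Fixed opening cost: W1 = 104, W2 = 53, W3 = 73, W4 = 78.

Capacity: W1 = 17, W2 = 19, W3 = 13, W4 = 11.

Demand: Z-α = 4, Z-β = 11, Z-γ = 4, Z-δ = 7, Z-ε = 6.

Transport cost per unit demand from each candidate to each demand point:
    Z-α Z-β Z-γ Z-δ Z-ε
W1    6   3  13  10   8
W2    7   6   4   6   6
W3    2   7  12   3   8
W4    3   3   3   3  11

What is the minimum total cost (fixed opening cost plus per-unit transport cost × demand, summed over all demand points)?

305

Open {W2, W3}; cheapest assignment that respects the capacities:
  W2 (cap 19, load 19): Z-α, Z-β, Z-γ — cost 4×7 + 11×6 + 4×4 = 110
  W3 (cap 13, load 13): Z-δ, Z-ε — cost 7×3 + 6×8 = 69
  Shipping 179, fixed 126 → total 305.
  Any other capacity-feasible assignment to {W2, W3} ships for at least 179.
Compare {W1, W2}: its best feasible assignment gives total 308.
Compare {W2, W3, W4}: its best feasible assignment gives total 318.
Every other set of open sites that can feasibly serve all demand totals ≥ 308 even under its best assignment. Minimum: 305.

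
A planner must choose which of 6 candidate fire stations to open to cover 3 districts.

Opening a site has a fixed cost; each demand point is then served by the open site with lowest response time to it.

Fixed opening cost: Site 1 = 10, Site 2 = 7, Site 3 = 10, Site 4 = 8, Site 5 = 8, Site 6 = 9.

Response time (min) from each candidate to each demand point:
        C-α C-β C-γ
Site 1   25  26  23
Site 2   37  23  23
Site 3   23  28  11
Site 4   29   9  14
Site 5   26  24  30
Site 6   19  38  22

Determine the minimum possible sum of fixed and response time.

59

Open {Site 4, Site 6}: assign each demand point to its cheapest open site.
  C-α→Site 6 19, C-β→Site 4 9, C-γ→Site 4 14
  response time 42, fixed 17 → total 59.
Compare {Site 4}: response time 52 + fixed 8 = 60.
Compare {Site 3, Site 4}: response time 43 + fixed 18 = 61.
Compare {Site 4, Site 5}: response time 49 + fixed 16 = 65.
All other subsets cost ≥ 60. Minimum total cost: 59.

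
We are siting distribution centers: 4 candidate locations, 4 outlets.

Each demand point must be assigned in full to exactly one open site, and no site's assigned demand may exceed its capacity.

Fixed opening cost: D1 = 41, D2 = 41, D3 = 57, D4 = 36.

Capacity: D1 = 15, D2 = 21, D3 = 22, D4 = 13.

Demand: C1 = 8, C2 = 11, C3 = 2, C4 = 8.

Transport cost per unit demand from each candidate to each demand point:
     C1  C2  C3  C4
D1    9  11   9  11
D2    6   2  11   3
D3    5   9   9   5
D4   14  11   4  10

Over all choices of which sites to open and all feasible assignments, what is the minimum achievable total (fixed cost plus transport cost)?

202

Open {D2, D3}; cheapest assignment that respects the capacities:
  D2 (cap 21, load 19): C2, C4 — cost 11×2 + 8×3 = 46
  D3 (cap 22, load 10): C1, C3 — cost 8×5 + 2×9 = 58
  Shipping 104, fixed 98 → total 202.
  Any other capacity-feasible assignment to {D2, D3} ships for at least 104.
Compare {D1, D2}: its best feasible assignment gives total 218.
Compare {D2, D3, D4}: its best feasible assignment gives total 228.
Every other set of open sites that can feasibly serve all demand totals ≥ 218 even under its best assignment. Minimum: 202.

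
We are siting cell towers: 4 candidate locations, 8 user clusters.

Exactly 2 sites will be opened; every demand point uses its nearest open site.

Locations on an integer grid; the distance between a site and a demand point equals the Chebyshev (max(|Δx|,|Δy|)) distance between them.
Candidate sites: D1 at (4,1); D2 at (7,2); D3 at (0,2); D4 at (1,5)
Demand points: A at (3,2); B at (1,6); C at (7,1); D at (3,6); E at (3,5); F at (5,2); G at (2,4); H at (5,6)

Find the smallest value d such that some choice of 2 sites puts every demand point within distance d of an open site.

Open {D1, D4}.
  Farthest demand point is H at distance 4 (to D4); all others are ≤ 4.
With {D2, D3} the worst case is 4.
With {D2, D4} the worst case is 4.
No size-2 selection achieves below 4.

4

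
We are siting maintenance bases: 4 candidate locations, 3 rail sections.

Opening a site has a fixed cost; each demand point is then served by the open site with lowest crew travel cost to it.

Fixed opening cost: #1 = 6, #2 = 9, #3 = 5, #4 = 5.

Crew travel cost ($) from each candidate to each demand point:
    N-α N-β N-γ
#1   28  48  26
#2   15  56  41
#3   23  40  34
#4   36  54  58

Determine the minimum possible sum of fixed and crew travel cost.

100

Open {#1, #3}: assign each demand point to its cheapest open site.
  N-α→#3 23, N-β→#3 40, N-γ→#1 26
  crew travel cost 89, fixed 11 → total 100.
Compare {#1, #2, #3}: crew travel cost 81 + fixed 20 = 101.
Compare {#3}: crew travel cost 97 + fixed 5 = 102.
Compare {#2, #3}: crew travel cost 89 + fixed 14 = 103.
All other subsets cost ≥ 101. Minimum total cost: 100.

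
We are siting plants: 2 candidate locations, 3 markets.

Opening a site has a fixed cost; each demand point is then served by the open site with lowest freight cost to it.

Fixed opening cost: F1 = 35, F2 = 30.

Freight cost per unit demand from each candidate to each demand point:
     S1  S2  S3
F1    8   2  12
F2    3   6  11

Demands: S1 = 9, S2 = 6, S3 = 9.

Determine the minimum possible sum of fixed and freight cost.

192

Open {F2}: assign each demand point to its cheapest open site.
  S1→F2 9×3=27, S2→F2 6×6=36, S3→F2 9×11=99
  freight cost 162, fixed 30 → total 192.
Compare {F1, F2}: freight cost 138 + fixed 65 = 203.
Compare {F1}: freight cost 192 + fixed 35 = 227.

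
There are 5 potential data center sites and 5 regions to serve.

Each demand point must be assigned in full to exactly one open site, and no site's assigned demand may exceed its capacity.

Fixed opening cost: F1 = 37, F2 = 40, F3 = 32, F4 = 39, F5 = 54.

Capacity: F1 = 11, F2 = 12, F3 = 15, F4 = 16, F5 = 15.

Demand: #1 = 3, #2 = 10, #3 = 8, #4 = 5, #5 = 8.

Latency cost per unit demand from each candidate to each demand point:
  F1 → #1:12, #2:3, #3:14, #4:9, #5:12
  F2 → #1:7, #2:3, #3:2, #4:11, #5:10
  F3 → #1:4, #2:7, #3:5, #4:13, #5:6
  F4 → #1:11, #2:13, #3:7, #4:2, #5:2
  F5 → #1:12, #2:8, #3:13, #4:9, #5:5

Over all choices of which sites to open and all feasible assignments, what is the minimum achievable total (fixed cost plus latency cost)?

209

Open {F1, F2, F4}; cheapest assignment that respects the capacities:
  F1 (cap 11, load 10): #2 — cost 10×3 = 30
  F2 (cap 12, load 11): #1, #3 — cost 3×7 + 8×2 = 37
  F4 (cap 16, load 13): #4, #5 — cost 5×2 + 8×2 = 26
  Shipping 93, fixed 116 → total 209.
  Any other capacity-feasible assignment to {F1, F2, F4} ships for at least 93.
Compare {F1, F3, F4}: its best feasible assignment gives total 216.
Compare {F2, F3, F4}: its best feasible assignment gives total 219.
Every other set of open sites that can feasibly serve all demand totals ≥ 216 even under its best assignment. Minimum: 209.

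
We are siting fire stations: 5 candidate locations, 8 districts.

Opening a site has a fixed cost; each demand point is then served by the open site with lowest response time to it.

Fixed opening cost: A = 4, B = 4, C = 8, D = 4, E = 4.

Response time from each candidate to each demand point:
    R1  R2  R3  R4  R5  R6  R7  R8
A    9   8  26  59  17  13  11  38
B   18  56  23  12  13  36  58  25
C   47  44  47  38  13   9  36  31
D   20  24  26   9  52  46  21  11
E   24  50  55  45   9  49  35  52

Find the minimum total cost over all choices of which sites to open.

Open {A, D, E}: assign each demand point to its cheapest open site.
  R1→A 9, R2→A 8, R3→A 26, R4→D 9, R5→E 9, R6→A 13, R7→A 11, R8→D 11
  response time 96, fixed 12 → total 108.
Compare {A, B, D}: response time 97 + fixed 12 = 109.
Compare {A, B, D, E}: response time 93 + fixed 16 = 109.
Compare {A, D}: response time 104 + fixed 8 = 112.
All other subsets cost ≥ 109. Minimum total cost: 108.

108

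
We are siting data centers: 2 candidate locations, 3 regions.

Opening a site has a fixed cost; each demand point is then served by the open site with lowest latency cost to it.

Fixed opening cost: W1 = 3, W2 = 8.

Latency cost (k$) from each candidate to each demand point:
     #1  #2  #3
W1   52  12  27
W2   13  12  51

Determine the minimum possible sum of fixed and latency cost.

Open {W1, W2}: assign each demand point to its cheapest open site.
  #1→W2 13, #2→W1 12, #3→W1 27
  latency cost 52, fixed 11 → total 63.
Compare {W2}: latency cost 76 + fixed 8 = 84.
Compare {W1}: latency cost 91 + fixed 3 = 94.

63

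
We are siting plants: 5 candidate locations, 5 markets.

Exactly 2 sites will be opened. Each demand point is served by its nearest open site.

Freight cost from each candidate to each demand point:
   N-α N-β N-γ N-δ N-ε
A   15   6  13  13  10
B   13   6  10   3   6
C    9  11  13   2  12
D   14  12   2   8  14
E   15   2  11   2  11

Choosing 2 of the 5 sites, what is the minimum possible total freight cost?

30

Open {B, D}.
  N-α→B 13, N-β→B 6, N-γ→D 2, N-δ→B 3, N-ε→B 6  ⇒ total 30.
Compare {D, E}: total 31.
Compare {B, C}: total 33.
No size-2 selection does better; minimum is 30.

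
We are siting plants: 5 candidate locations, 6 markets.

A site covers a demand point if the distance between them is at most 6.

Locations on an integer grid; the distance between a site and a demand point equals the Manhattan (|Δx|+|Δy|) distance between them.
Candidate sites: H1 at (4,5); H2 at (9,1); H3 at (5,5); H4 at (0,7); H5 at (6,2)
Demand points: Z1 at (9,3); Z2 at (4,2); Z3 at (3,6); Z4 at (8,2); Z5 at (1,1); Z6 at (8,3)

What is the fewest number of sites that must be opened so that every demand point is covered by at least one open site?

Coverage sets (demand points within 6 of each site):
  H1: {Z2, Z3, Z6}
  H2: {Z1, Z2, Z4, Z6}
  H3: {Z1, Z2, Z3, Z4, Z6}
  H4: {Z3}
  H5: {Z1, Z2, Z4, Z5, Z6}
No single site covers all 6 demand points.
But {H1, H5} covers everything, so the minimum is 2.

2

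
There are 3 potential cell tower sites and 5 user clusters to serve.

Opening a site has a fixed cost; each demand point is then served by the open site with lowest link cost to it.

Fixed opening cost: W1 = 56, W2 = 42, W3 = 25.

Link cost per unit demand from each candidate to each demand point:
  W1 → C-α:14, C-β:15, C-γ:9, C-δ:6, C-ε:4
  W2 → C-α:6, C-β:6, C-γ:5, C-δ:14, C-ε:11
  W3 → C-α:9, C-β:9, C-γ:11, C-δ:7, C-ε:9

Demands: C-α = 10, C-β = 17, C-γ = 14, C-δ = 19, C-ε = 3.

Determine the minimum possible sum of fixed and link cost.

Open {W1, W2}: assign each demand point to its cheapest open site.
  C-α→W2 10×6=60, C-β→W2 17×6=102, C-γ→W2 14×5=70, C-δ→W1 19×6=114, C-ε→W1 3×4=12
  link cost 358, fixed 98 → total 456.
Compare {W2, W3}: link cost 392 + fixed 67 = 459.
Compare {W1, W2, W3}: link cost 358 + fixed 123 = 481.
Compare {W2}: link cost 531 + fixed 42 = 573.
All other subsets cost ≥ 459. Minimum total cost: 456.

456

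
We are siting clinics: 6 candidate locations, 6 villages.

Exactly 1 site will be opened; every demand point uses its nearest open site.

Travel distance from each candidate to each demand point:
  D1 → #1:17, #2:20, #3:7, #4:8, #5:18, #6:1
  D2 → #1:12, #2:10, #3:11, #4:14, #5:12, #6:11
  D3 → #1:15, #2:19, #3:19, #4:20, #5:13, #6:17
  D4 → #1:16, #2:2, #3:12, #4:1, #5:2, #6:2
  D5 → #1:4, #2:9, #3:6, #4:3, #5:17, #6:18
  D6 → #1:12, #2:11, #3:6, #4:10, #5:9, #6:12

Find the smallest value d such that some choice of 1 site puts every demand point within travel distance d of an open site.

Open {D6}.
  Farthest demand point is #1 at travel distance 12 (to D6); all others are ≤ 12.
With {D2} the worst case is 14.
With {D4} the worst case is 16.
No size-1 selection achieves below 12.

12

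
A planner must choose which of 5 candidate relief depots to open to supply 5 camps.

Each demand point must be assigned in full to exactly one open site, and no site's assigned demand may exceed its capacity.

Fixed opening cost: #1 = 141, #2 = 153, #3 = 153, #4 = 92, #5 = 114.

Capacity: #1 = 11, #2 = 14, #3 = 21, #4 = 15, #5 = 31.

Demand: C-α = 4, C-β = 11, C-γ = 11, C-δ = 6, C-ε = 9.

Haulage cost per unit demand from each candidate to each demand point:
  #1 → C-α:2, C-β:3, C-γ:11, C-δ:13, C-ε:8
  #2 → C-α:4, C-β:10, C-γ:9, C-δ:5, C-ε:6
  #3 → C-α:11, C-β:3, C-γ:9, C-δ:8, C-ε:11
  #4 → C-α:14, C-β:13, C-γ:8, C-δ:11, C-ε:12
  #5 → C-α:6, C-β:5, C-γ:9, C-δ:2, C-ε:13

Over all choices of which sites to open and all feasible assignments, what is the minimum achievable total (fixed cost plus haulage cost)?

Open {#4, #5}; cheapest assignment that respects the capacities:
  #4 (cap 15, load 11): C-γ — cost 11×8 = 88
  #5 (cap 31, load 30): C-α, C-β, C-δ, C-ε — cost 4×6 + 11×5 + 6×2 + 9×13 = 208
  Shipping 296, fixed 206 → total 502.
  Any other capacity-feasible assignment to {#4, #5} ships for at least 296.
Compare {#2, #5}: its best feasible assignment gives total 503.
Compare {#3, #5}: its best feasible assignment gives total 534.
Every other set of open sites that can feasibly serve all demand totals ≥ 503 even under its best assignment. Minimum: 502.

502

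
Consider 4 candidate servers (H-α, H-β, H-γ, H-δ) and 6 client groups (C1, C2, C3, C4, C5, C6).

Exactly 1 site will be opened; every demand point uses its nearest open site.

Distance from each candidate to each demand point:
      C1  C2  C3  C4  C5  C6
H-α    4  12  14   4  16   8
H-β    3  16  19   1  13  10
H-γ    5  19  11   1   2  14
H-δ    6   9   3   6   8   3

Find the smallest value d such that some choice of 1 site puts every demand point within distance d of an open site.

Open {H-δ}.
  Farthest demand point is C2 at distance 9 (to H-δ); all others are ≤ 9.
With {H-α} the worst case is 16.
With {H-β} the worst case is 19.
No size-1 selection achieves below 9.

9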